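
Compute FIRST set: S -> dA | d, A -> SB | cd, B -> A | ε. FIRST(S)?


Per alternative of S: FIRST(dA) = {d}; FIRST(d) = {d}
FIRST(S) = {d}


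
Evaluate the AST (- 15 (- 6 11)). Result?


Evaluate inner: (- 6 11) = -5
Evaluate root: (- 15 -5) = 20
Result: 20


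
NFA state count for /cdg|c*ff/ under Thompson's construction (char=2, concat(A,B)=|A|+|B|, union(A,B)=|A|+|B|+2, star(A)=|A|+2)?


Syntax tree has 6 char leaf(s), 1 union(s), 1 star(s)
chars contribute 6×2 = 12; each union adds +2; each star adds +2
Total: 12 + 2 + 2 = 16 states


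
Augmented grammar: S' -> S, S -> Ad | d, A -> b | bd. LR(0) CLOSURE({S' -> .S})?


Start: S' -> .S
For each item with dot before a nonterminal B, add B -> .γ for every B-production
Closure: [S' -> .S, S -> .Ad, S -> .d, A -> .b, A -> .bd]


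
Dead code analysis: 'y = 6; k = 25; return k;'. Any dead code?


y is assigned but never read
Dead: 'y = 6'


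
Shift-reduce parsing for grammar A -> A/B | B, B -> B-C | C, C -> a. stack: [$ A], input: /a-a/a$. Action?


shift '/' to continue A -> A/B
Action: shift


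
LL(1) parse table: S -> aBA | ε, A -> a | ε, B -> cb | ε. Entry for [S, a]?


For [S, a]: 'a' ∈ FIRST(aBA)
Entry: S -> aBA


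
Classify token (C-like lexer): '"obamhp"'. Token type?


Pattern: double-quoted sequence
Type: STRING_LITERAL


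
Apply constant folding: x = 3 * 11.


3 * 11 = 33 at compile time
Optimized: x = 33


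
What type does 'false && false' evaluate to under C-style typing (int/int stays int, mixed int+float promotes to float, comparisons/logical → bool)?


Operand types: bool && bool
Rule: logical operators take bool operands and yield bool
Result type: bool


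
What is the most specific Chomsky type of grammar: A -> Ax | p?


Left-linear: every RHS is a terminal or one nonterminal followed by a terminal
Classification: Type 3 (Regular)


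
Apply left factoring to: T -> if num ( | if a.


Common prefix: 'if'
Factored: T -> if T', T' -> num ( | a


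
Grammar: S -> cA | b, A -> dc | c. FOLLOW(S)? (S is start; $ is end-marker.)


$ ∈ FOLLOW(S). For each A -> αBβ: add FIRST(β)\{ε} to FOLLOW(B); if β nullable, add FOLLOW(A).
FOLLOW(S) = {$}


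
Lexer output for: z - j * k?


Scan left to right, longest-match per lexeme
Tokens: ID(z), OP(-), ID(j), OP(*), ID(k)


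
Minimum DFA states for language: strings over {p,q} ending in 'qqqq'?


Track the longest suffix of input matching a prefix of 'qqqq': 5 classes (prefixes of length 0..4)
Minimal DFA: 5 states


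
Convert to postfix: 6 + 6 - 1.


Left to right (same or higher precedence on left)
Postfix: 6 6 + 1 -


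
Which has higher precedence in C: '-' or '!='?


'-' is additive (level 9); '!=' is equality (level 6)
Higher level binds tighter
'-' has higher precedence than '!='


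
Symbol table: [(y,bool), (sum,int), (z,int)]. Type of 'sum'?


Lookup 'sum' → type int


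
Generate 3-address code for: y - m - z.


Break into single-operator statements:
t1 = y - m
t2 = t1 - z


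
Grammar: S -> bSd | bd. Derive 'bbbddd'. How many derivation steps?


Derivation: S => bSd => bbSdd => bbbddd
Steps: 3


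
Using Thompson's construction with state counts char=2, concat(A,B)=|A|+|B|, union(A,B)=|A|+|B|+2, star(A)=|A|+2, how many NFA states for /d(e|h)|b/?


Syntax tree has 4 char leaf(s), 2 union(s), 0 star(s)
chars contribute 4×2 = 8; each union adds +2; each star adds +2
Total: 8 + 4 + 0 = 12 states


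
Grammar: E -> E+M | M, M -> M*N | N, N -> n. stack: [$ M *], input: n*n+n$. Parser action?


no handle; shift 'n'
Action: shift


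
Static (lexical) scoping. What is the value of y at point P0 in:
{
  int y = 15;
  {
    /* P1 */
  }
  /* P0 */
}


y declared in the same block as P0
y = 15


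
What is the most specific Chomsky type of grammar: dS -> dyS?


LHS has context (more than one symbol) and |LHS| ≤ |RHS|
Classification: Type 1 (Context-Sensitive)


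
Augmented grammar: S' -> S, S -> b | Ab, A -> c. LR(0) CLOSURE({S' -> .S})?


Start: S' -> .S
For each item with dot before a nonterminal B, add B -> .γ for every B-production
Closure: [S' -> .S, S -> .b, S -> .Ab, A -> .c]


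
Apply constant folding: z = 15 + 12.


15 + 12 = 27 at compile time
Optimized: z = 27


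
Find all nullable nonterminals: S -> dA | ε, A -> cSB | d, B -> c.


A nonterminal is nullable iff some alternative derives ε (directly, or every symbol in it is nullable)
Nullable: {S}


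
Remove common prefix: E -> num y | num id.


Common prefix: 'num'
Factored: E -> num E', E' -> y | id


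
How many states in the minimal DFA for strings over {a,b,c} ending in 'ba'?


Track the longest suffix of input matching a prefix of 'ba': 3 classes (prefixes of length 0..2)
Minimal DFA: 3 states


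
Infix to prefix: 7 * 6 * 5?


left-to-right (same/higher precedence on left): tree is (* (* 7 6) 5)
Prefix: * * 7 6 5


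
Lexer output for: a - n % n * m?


Scan left to right, longest-match per lexeme
Tokens: ID(a), OP(-), ID(n), OP(%), ID(n), OP(*), ID(m)


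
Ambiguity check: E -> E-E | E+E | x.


'x-x+x' has two parse trees (no precedence encoded between - and +)
Ambiguous


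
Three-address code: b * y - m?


Break into single-operator statements:
t1 = b * y
t2 = t1 - m


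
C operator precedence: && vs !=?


'!=' is equality (level 6); '&&' is logical AND (level 2)
Higher level binds tighter
'!=' has higher precedence than '&&'


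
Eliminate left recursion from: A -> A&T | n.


Left-recursive alternatives: A&T; non-recursive: n
Introduce A': A -> nA', A' -> &TA' | ε


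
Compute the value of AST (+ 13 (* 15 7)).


Evaluate inner: (* 15 7) = 105
Evaluate root: (+ 13 105) = 118
Result: 118


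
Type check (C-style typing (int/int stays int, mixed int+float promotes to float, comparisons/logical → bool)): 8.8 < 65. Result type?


Operand types: float < int
Rule: comparison yields bool
Result type: bool


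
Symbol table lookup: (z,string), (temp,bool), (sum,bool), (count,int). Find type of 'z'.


Lookup 'z' → type string


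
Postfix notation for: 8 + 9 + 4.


Left to right (same or higher precedence on left)
Postfix: 8 9 + 4 +


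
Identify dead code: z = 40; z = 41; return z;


first assignment to z is overwritten before any read
Dead: 'z = 40'


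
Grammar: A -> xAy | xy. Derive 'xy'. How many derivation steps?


Derivation: A => xy
Steps: 1


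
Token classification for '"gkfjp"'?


Pattern: double-quoted sequence
Type: STRING_LITERAL


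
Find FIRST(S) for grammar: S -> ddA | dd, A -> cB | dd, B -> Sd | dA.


Per alternative of S: FIRST(ddA) = {d}; FIRST(dd) = {d}
FIRST(S) = {d}


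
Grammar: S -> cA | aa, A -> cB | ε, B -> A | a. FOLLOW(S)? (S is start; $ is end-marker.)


$ ∈ FOLLOW(S). For each A -> αBβ: add FIRST(β)\{ε} to FOLLOW(B); if β nullable, add FOLLOW(A).
FOLLOW(S) = {$}


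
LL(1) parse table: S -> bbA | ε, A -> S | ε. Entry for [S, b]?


For [S, b]: 'b' ∈ FIRST(bbA)
Entry: S -> bbA


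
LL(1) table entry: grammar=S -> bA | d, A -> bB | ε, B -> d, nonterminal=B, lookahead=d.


For [B, d]: 'd' ∈ FIRST(d)
Entry: B -> d


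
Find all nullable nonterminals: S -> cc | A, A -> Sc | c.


A nonterminal is nullable iff some alternative derives ε (directly, or every symbol in it is nullable)
Nullable: {}


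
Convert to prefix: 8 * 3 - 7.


left-to-right (same/higher precedence on left): tree is (- (* 8 3) 7)
Prefix: - * 8 3 7


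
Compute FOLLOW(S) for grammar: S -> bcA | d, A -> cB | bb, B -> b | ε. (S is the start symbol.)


$ ∈ FOLLOW(S). For each A -> αBβ: add FIRST(β)\{ε} to FOLLOW(B); if β nullable, add FOLLOW(A).
FOLLOW(S) = {$}


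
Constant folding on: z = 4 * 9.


4 * 9 = 36 at compile time
Optimized: z = 36


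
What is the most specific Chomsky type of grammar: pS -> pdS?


LHS has context (more than one symbol) and |LHS| ≤ |RHS|
Classification: Type 1 (Context-Sensitive)


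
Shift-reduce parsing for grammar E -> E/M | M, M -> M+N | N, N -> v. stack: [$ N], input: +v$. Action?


'N' (not preceded by M+) is the handle for M -> N
Action: reduce (M -> N)


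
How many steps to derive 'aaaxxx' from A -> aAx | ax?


Derivation: A => aAx => aaAxx => aaaxxx
Steps: 3


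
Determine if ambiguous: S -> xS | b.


right-linear, alternatives start with distinct terminals 'x' vs 'b': unique leftmost derivation
Unambiguous


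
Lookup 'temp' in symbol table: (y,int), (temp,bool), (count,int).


Lookup 'temp' → type bool


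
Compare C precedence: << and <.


'<<' is shift (level 8); '<' is relational (level 7)
Higher level binds tighter
'<<' has higher precedence than '<'


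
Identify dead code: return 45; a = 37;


statement follows a return and is unreachable
Dead: 'a = 37'


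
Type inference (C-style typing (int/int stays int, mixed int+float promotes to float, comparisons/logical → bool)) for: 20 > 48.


Operand types: int > int
Rule: comparison yields bool
Result type: bool


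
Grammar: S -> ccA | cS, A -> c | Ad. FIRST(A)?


Per alternative of A: FIRST(c) = {c}; FIRST(Ad) = {c}
FIRST(A) = {c}


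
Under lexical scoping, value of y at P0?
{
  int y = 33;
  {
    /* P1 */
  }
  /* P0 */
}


y declared in the same block as P0
y = 33


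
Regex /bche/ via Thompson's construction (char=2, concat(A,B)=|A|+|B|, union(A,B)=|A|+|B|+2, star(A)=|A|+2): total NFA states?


Syntax tree has 4 char leaf(s), 0 union(s), 0 star(s)
chars contribute 4×2 = 8; each union adds +2; each star adds +2
Total: 8 + 0 + 0 = 8 states


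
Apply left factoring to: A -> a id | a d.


Common prefix: 'a'
Factored: A -> a A', A' -> id | d


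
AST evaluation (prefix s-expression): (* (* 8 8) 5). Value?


Evaluate inner: (* 8 8) = 64
Evaluate root: (* 64 5) = 320
Result: 320


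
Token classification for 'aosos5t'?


Pattern: letter/underscore followed by alphanumerics, not a keyword
Type: IDENTIFIER


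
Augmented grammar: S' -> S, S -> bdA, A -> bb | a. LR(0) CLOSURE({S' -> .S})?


Start: S' -> .S
For each item with dot before a nonterminal B, add B -> .γ for every B-production
Closure: [S' -> .S, S -> .bdA]


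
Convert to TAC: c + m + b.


Break into single-operator statements:
t1 = c + m
t2 = t1 + b


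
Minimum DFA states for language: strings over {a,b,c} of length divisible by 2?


Track length mod 2: states 0..1, accept at 0
Minimal DFA: 2 states


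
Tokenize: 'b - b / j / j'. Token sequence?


Scan left to right, longest-match per lexeme
Tokens: ID(b), OP(-), ID(b), OP(/), ID(j), OP(/), ID(j)


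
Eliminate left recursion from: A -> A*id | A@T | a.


Left-recursive alternatives: A*id, A@T; non-recursive: a
Introduce A': A -> aA', A' -> *idA' | @TA' | ε


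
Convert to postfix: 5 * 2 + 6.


Left to right (same or higher precedence on left)
Postfix: 5 2 * 6 +


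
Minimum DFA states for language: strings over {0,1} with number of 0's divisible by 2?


Track (count of 0) mod 2: states 0..1, accept at 0
Minimal DFA: 2 states


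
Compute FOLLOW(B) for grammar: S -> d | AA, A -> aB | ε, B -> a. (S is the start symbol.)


$ ∈ FOLLOW(S). For each A -> αBβ: add FIRST(β)\{ε} to FOLLOW(B); if β nullable, add FOLLOW(A).
FOLLOW(B) = {$, a}


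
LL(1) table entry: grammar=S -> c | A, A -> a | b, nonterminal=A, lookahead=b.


For [A, b]: 'b' ∈ FIRST(b)
Entry: A -> b


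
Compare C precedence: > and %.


'%' is multiplicative (level 10); '>' is relational (level 7)
Higher level binds tighter
'%' has higher precedence than '>'


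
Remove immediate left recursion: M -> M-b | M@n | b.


Left-recursive alternatives: M-b, M@n; non-recursive: b
Introduce M': M -> bM', M' -> -bM' | @nM' | ε


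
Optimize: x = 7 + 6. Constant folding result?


7 + 6 = 13 at compile time
Optimized: x = 13


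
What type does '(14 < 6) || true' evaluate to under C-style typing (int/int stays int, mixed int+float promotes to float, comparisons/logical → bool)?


Operand types: bool || bool
Rule: logical operators take bool operands and yield bool
Result type: bool


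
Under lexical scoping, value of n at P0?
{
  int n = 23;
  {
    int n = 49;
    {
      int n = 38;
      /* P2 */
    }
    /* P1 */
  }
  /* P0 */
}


n declared in the same block as P0
n = 23


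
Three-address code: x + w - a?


Break into single-operator statements:
t1 = x + w
t2 = t1 - a


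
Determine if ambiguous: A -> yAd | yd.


balanced y^n…d^n: each string has a unique parse
Unambiguous


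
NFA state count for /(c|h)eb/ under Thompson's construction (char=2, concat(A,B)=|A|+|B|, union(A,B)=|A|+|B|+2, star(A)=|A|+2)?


Syntax tree has 4 char leaf(s), 1 union(s), 0 star(s)
chars contribute 4×2 = 8; each union adds +2; each star adds +2
Total: 8 + 2 + 0 = 10 states


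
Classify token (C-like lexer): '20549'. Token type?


Pattern: digits only
Type: INTEGER_LITERAL


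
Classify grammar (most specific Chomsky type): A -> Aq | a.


Left-linear: every RHS is a terminal or one nonterminal followed by a terminal
Classification: Type 3 (Regular)


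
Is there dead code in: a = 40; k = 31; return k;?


a is assigned but never read
Dead: 'a = 40'


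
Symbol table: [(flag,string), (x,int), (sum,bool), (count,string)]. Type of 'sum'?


Lookup 'sum' → type bool


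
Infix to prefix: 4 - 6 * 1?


'*' binds tighter: tree is (- 4 (* 6 1))
Prefix: - 4 * 6 1


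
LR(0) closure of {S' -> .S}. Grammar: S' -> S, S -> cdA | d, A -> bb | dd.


Start: S' -> .S
For each item with dot before a nonterminal B, add B -> .γ for every B-production
Closure: [S' -> .S, S -> .cdA, S -> .d]


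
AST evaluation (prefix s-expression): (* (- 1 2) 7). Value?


Evaluate inner: (- 1 2) = -1
Evaluate root: (* -1 7) = -7
Result: -7


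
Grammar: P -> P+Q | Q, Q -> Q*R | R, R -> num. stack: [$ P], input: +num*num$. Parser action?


shift '+' to continue P -> P+Q
Action: shift


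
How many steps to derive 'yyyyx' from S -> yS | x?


Derivation: S => yS => yyS => yyyS => yyyyS => yyyyx
Steps: 5


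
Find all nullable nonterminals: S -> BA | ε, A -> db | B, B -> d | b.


A nonterminal is nullable iff some alternative derives ε (directly, or every symbol in it is nullable)
Nullable: {S}


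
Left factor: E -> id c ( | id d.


Common prefix: 'id'
Factored: E -> id E', E' -> c ( | d


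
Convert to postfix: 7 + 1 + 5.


Left to right (same or higher precedence on left)
Postfix: 7 1 + 5 +


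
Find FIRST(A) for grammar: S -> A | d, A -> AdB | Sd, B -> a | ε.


Per alternative of A: FIRST(AdB) = {d}; FIRST(Sd) = {d}
FIRST(A) = {d}


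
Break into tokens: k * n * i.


Scan left to right, longest-match per lexeme
Tokens: ID(k), OP(*), ID(n), OP(*), ID(i)


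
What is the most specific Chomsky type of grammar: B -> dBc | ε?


Single nonterminal LHS, but d^n c^n is not regular
Classification: Type 2 (Context-Free)


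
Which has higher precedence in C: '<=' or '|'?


'<=' is relational (level 7); '|' is bitwise OR (level 3)
Higher level binds tighter
'<=' has higher precedence than '|'


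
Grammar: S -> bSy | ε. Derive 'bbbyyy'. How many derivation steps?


Derivation: S => bSy => bbSyy => bbbSyyy => bbbyyy
Steps: 4


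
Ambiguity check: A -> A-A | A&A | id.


'id-id&id' has two parse trees (no precedence encoded between - and &)
Ambiguous


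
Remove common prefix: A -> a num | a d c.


Common prefix: 'a'
Factored: A -> a A', A' -> num | d c


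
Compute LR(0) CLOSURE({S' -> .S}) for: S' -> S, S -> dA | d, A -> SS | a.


Start: S' -> .S
For each item with dot before a nonterminal B, add B -> .γ for every B-production
Closure: [S' -> .S, S -> .dA, S -> .d]


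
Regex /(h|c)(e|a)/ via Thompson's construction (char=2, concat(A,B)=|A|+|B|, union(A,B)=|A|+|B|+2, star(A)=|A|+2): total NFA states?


Syntax tree has 4 char leaf(s), 2 union(s), 0 star(s)
chars contribute 4×2 = 8; each union adds +2; each star adds +2
Total: 8 + 4 + 0 = 12 states


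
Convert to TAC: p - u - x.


Break into single-operator statements:
t1 = p - u
t2 = t1 - x


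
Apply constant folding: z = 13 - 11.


13 - 11 = 2 at compile time
Optimized: z = 2


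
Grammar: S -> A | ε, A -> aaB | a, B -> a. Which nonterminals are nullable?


A nonterminal is nullable iff some alternative derives ε (directly, or every symbol in it is nullable)
Nullable: {S}


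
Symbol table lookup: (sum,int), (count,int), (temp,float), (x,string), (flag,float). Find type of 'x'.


Lookup 'x' → type string


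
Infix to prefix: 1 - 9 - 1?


left-to-right (same/higher precedence on left): tree is (- (- 1 9) 1)
Prefix: - - 1 9 1


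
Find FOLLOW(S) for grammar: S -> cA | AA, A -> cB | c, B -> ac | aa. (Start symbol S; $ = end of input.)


$ ∈ FOLLOW(S). For each A -> αBβ: add FIRST(β)\{ε} to FOLLOW(B); if β nullable, add FOLLOW(A).
FOLLOW(S) = {$}


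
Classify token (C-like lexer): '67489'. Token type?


Pattern: digits only
Type: INTEGER_LITERAL


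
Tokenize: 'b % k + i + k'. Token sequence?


Scan left to right, longest-match per lexeme
Tokens: ID(b), OP(%), ID(k), OP(+), ID(i), OP(+), ID(k)


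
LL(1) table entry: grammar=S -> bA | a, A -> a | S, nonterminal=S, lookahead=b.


For [S, b]: 'b' ∈ FIRST(bA)
Entry: S -> bA


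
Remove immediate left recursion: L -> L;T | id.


Left-recursive alternatives: L;T; non-recursive: id
Introduce L': L -> idL', L' -> ;TL' | ε


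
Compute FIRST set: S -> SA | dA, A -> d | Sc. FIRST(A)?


Per alternative of A: FIRST(d) = {d}; FIRST(Sc) = {d}
FIRST(A) = {d}


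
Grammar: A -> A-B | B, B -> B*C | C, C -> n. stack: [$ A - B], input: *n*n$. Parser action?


'*' can extend B; shift to build B -> B*C
Action: shift


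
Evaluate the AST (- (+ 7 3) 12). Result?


Evaluate inner: (+ 7 3) = 10
Evaluate root: (- 10 12) = -2
Result: -2


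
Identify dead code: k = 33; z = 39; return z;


k is assigned but never read
Dead: 'k = 33'


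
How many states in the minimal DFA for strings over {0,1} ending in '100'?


Track the longest suffix of input matching a prefix of '100': 4 classes (prefixes of length 0..3)
Minimal DFA: 4 states


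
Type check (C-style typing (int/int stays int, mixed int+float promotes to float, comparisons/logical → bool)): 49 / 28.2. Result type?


Operand types: int / float
Rule: mixed int/float promotes to float; int/int stays int
Result type: float


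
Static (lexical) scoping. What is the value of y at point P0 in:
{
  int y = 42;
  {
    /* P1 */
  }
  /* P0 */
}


y declared in the same block as P0
y = 42


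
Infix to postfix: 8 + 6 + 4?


Left to right (same or higher precedence on left)
Postfix: 8 6 + 4 +


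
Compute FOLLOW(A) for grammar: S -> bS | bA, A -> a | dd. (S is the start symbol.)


$ ∈ FOLLOW(S). For each A -> αBβ: add FIRST(β)\{ε} to FOLLOW(B); if β nullable, add FOLLOW(A).
FOLLOW(A) = {$}


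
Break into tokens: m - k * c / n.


Scan left to right, longest-match per lexeme
Tokens: ID(m), OP(-), ID(k), OP(*), ID(c), OP(/), ID(n)


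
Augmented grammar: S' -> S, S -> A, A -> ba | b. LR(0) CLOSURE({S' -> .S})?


Start: S' -> .S
For each item with dot before a nonterminal B, add B -> .γ for every B-production
Closure: [S' -> .S, S -> .A, A -> .ba, A -> .b]


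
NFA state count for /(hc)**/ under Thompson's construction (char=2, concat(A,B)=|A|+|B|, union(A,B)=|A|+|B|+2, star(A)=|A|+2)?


Syntax tree has 2 char leaf(s), 0 union(s), 2 star(s)
chars contribute 2×2 = 4; each union adds +2; each star adds +2
Total: 4 + 0 + 4 = 8 states


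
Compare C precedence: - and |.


'-' is additive (level 9); '|' is bitwise OR (level 3)
Higher level binds tighter
'-' has higher precedence than '|'


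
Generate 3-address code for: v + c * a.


Break into single-operator statements:
t1 = c * a
t2 = v + t1


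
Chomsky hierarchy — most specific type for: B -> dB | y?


Right-linear: every RHS is a terminal or a terminal followed by one nonterminal
Classification: Type 3 (Regular)


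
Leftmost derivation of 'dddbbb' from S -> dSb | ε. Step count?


Derivation: S => dSb => ddSbb => dddSbbb => dddbbb
Steps: 4


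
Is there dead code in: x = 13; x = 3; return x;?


first assignment to x is overwritten before any read
Dead: 'x = 13'


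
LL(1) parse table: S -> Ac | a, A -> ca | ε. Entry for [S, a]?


For [S, a]: 'a' ∈ FIRST(a)
Entry: S -> a


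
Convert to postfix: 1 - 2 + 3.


Left to right (same or higher precedence on left)
Postfix: 1 2 - 3 +


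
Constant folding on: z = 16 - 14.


16 - 14 = 2 at compile time
Optimized: z = 2


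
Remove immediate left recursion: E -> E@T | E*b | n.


Left-recursive alternatives: E@T, E*b; non-recursive: n
Introduce E': E -> nE', E' -> @TE' | *bE' | ε


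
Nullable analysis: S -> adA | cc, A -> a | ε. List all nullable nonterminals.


A nonterminal is nullable iff some alternative derives ε (directly, or every symbol in it is nullable)
Nullable: {A}


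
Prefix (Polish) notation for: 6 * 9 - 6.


left-to-right (same/higher precedence on left): tree is (- (* 6 9) 6)
Prefix: - * 6 9 6


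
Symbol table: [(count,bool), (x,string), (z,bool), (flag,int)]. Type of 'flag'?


Lookup 'flag' → type int


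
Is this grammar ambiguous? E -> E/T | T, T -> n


precedence layered via separate nonterminal T: deterministic
Unambiguous


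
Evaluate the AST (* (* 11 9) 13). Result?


Evaluate inner: (* 11 9) = 99
Evaluate root: (* 99 13) = 1287
Result: 1287


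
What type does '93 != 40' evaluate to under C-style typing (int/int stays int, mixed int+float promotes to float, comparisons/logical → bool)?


Operand types: int != int
Rule: comparison yields bool
Result type: bool


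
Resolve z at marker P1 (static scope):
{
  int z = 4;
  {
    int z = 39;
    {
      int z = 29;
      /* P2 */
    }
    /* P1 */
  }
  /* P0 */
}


z declared in the same block as P1
z = 39


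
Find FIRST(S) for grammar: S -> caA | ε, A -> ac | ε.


Per alternative of S: FIRST(caA) = {c}; FIRST(ε) = {ε}
FIRST(S) = {c, ε}


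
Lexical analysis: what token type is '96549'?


Pattern: digits only
Type: INTEGER_LITERAL


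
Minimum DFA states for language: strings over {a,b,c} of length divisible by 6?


Track length mod 6: states 0..5, accept at 0
Minimal DFA: 6 states


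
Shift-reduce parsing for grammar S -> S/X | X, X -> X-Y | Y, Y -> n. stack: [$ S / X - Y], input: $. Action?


handle 'X-Y' on top
Action: reduce (X -> X-Y)


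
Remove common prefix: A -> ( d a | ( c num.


Common prefix: '('
Factored: A -> ( A', A' -> d a | c num


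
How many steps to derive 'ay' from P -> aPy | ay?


Derivation: P => ay
Steps: 1


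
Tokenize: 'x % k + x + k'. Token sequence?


Scan left to right, longest-match per lexeme
Tokens: ID(x), OP(%), ID(k), OP(+), ID(x), OP(+), ID(k)


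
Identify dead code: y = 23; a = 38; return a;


y is assigned but never read
Dead: 'y = 23'


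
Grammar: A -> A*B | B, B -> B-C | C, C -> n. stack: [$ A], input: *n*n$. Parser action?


shift '*' to continue A -> A*B
Action: shift


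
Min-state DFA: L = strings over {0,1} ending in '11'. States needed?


Track the longest suffix of input matching a prefix of '11': 3 classes (prefixes of length 0..2)
Minimal DFA: 3 states


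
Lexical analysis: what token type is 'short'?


Pattern: reserved word
Type: KEYWORD


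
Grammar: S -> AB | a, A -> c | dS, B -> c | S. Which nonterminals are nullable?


A nonterminal is nullable iff some alternative derives ε (directly, or every symbol in it is nullable)
Nullable: {}


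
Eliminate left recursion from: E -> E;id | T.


Left-recursive alternatives: E;id; non-recursive: T
Introduce E': E -> TE', E' -> ;idE' | ε


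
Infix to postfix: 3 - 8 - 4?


Left to right (same or higher precedence on left)
Postfix: 3 8 - 4 -


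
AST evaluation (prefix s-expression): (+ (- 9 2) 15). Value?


Evaluate inner: (- 9 2) = 7
Evaluate root: (+ 7 15) = 22
Result: 22


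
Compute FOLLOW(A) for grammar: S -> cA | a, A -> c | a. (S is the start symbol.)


$ ∈ FOLLOW(S). For each A -> αBβ: add FIRST(β)\{ε} to FOLLOW(B); if β nullable, add FOLLOW(A).
FOLLOW(A) = {$}


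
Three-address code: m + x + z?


Break into single-operator statements:
t1 = m + x
t2 = t1 + z


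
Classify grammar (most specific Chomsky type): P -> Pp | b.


Left-linear: every RHS is a terminal or one nonterminal followed by a terminal
Classification: Type 3 (Regular)


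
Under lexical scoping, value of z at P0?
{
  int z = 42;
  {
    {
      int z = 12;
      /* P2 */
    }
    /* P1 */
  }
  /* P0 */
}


z declared in the same block as P0
z = 42


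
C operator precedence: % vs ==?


'%' is multiplicative (level 10); '==' is equality (level 6)
Higher level binds tighter
'%' has higher precedence than '=='


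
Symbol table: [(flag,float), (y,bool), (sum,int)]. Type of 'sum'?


Lookup 'sum' → type int


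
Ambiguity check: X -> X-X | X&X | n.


'n-n&n' has two parse trees (no precedence encoded between - and &)
Ambiguous


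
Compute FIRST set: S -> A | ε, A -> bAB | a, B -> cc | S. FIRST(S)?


Per alternative of S: FIRST(A) = {a, b}; FIRST(ε) = {ε}
FIRST(S) = {a, b, ε}


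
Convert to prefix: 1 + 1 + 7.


left-to-right (same/higher precedence on left): tree is (+ (+ 1 1) 7)
Prefix: + + 1 1 7


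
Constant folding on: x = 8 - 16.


8 - 16 = -8 at compile time
Optimized: x = -8


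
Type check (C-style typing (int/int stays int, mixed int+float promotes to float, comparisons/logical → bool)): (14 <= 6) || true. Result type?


Operand types: bool || bool
Rule: logical operators take bool operands and yield bool
Result type: bool


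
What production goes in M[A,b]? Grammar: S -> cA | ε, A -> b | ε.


For [A, b]: 'b' ∈ FIRST(b)
Entry: A -> b


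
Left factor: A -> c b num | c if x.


Common prefix: 'c'
Factored: A -> c A', A' -> b num | if x


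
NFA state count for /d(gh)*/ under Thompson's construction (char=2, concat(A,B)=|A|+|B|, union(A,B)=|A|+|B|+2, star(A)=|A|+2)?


Syntax tree has 3 char leaf(s), 0 union(s), 1 star(s)
chars contribute 3×2 = 6; each union adds +2; each star adds +2
Total: 6 + 0 + 2 = 8 states


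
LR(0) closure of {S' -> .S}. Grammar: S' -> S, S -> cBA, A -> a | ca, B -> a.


Start: S' -> .S
For each item with dot before a nonterminal B, add B -> .γ for every B-production
Closure: [S' -> .S, S -> .cBA]


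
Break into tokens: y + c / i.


Scan left to right, longest-match per lexeme
Tokens: ID(y), OP(+), ID(c), OP(/), ID(i)


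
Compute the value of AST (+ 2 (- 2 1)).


Evaluate inner: (- 2 1) = 1
Evaluate root: (+ 2 1) = 3
Result: 3


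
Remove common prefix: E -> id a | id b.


Common prefix: 'id'
Factored: E -> id E', E' -> a | b


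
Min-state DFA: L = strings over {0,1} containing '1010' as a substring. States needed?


KMP-style automaton: 4 progress states + 1 absorbing accept = 5
Minimal DFA: 5 states


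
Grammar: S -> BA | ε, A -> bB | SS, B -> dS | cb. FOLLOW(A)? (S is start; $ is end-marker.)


$ ∈ FOLLOW(S). For each A -> αBβ: add FIRST(β)\{ε} to FOLLOW(B); if β nullable, add FOLLOW(A).
FOLLOW(A) = {$, b, c, d}


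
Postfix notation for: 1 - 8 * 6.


* has higher precedence, evaluate 8*6 first
Postfix: 1 8 6 * -


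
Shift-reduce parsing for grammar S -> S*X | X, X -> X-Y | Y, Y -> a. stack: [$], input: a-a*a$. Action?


no handle on stack; shift 'a'
Action: shift


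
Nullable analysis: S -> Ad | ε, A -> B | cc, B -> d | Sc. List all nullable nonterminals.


A nonterminal is nullable iff some alternative derives ε (directly, or every symbol in it is nullable)
Nullable: {S}


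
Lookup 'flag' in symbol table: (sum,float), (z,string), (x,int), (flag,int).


Lookup 'flag' → type int


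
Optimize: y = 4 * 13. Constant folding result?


4 * 13 = 52 at compile time
Optimized: y = 52


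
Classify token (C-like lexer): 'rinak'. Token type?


Pattern: letter/underscore followed by alphanumerics, not a keyword
Type: IDENTIFIER


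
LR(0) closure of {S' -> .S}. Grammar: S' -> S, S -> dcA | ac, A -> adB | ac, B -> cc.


Start: S' -> .S
For each item with dot before a nonterminal B, add B -> .γ for every B-production
Closure: [S' -> .S, S -> .dcA, S -> .ac]


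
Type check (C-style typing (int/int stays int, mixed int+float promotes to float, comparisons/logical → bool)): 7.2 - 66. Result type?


Operand types: float - int
Rule: mixed int/float promotes to float; int/int stays int
Result type: float


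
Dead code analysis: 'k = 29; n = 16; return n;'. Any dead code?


k is assigned but never read
Dead: 'k = 29'


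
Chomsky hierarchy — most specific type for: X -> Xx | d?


Left-linear: every RHS is a terminal or one nonterminal followed by a terminal
Classification: Type 3 (Regular)


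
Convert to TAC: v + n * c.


Break into single-operator statements:
t1 = n * c
t2 = v + t1


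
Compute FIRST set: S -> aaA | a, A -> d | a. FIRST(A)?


Per alternative of A: FIRST(d) = {d}; FIRST(a) = {a}
FIRST(A) = {a, d}


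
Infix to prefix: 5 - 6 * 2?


'*' binds tighter: tree is (- 5 (* 6 2))
Prefix: - 5 * 6 2


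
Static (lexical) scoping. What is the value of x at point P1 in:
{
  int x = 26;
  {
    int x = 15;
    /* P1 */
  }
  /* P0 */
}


x declared in the same block as P1
x = 15


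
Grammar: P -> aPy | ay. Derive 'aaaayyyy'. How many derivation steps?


Derivation: P => aPy => aaPyy => aaaPyyy => aaaayyyy
Steps: 4


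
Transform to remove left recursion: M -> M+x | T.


Left-recursive alternatives: M+x; non-recursive: T
Introduce M': M -> TM', M' -> +xM' | ε


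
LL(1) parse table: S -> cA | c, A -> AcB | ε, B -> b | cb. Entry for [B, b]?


For [B, b]: 'b' ∈ FIRST(b)
Entry: B -> b


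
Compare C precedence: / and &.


'/' is multiplicative (level 10); '&' is bitwise AND (level 5)
Higher level binds tighter
'/' has higher precedence than '&'


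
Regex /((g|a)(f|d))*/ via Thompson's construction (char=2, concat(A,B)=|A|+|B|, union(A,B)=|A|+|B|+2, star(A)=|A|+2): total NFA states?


Syntax tree has 4 char leaf(s), 2 union(s), 1 star(s)
chars contribute 4×2 = 8; each union adds +2; each star adds +2
Total: 8 + 4 + 2 = 14 states


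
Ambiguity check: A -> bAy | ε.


balanced b^n…y^n: each string has a unique parse
Unambiguous


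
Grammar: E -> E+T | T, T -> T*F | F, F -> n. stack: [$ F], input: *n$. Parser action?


'F' (not preceded by T*) is the handle for T -> F
Action: reduce (T -> F)


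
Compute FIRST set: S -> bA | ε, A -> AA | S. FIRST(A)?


Per alternative of A: FIRST(AA) = {b, ε}; FIRST(S) = {b, ε}
FIRST(A) = {b, ε}


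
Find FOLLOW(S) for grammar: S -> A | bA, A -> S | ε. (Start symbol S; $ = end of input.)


$ ∈ FOLLOW(S). For each A -> αBβ: add FIRST(β)\{ε} to FOLLOW(B); if β nullable, add FOLLOW(A).
FOLLOW(S) = {$}


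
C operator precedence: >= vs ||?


'>=' is relational (level 7); '||' is logical OR (level 1)
Higher level binds tighter
'>=' has higher precedence than '||'


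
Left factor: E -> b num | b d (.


Common prefix: 'b'
Factored: E -> b E', E' -> num | d (


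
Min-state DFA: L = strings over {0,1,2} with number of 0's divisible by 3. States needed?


Track (count of 0) mod 3: states 0..2, accept at 0
Minimal DFA: 3 states


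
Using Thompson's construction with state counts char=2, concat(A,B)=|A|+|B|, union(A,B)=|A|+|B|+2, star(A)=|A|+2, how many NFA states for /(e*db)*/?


Syntax tree has 3 char leaf(s), 0 union(s), 2 star(s)
chars contribute 3×2 = 6; each union adds +2; each star adds +2
Total: 6 + 0 + 4 = 10 states


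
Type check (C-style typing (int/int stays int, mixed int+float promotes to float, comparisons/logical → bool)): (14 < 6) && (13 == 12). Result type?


Operand types: bool && bool
Rule: logical operators take bool operands and yield bool
Result type: bool


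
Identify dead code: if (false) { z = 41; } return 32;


condition is constant false, so the whole block is unreachable
Dead: 'if (false) { z = 41; }'


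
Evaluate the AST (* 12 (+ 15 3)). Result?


Evaluate inner: (+ 15 3) = 18
Evaluate root: (* 12 18) = 216
Result: 216


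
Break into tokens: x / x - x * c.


Scan left to right, longest-match per lexeme
Tokens: ID(x), OP(/), ID(x), OP(-), ID(x), OP(*), ID(c)


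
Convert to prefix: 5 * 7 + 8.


left-to-right (same/higher precedence on left): tree is (+ (* 5 7) 8)
Prefix: + * 5 7 8


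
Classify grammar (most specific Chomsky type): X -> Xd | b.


Left-linear: every RHS is a terminal or one nonterminal followed by a terminal
Classification: Type 3 (Regular)


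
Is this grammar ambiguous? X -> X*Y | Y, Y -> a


precedence layered via separate nonterminal Y: deterministic
Unambiguous


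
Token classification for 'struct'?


Pattern: reserved word
Type: KEYWORD


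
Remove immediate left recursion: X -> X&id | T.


Left-recursive alternatives: X&id; non-recursive: T
Introduce X': X -> TX', X' -> &idX' | ε


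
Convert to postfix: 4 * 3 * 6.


Left to right (same or higher precedence on left)
Postfix: 4 3 * 6 *


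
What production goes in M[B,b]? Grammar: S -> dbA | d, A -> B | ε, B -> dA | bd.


For [B, b]: 'b' ∈ FIRST(bd)
Entry: B -> bd


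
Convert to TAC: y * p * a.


Break into single-operator statements:
t1 = y * p
t2 = t1 * a


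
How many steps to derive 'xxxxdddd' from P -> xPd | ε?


Derivation: P => xPd => xxPdd => xxxPddd => xxxxPdddd => xxxxdddd
Steps: 5


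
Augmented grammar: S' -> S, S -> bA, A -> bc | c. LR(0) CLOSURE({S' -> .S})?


Start: S' -> .S
For each item with dot before a nonterminal B, add B -> .γ for every B-production
Closure: [S' -> .S, S -> .bA]


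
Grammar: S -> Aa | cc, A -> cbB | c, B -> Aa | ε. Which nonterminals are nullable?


A nonterminal is nullable iff some alternative derives ε (directly, or every symbol in it is nullable)
Nullable: {B}


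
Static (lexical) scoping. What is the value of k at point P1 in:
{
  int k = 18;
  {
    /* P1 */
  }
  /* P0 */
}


P1's block does not declare k; resolves to the enclosing declaration at depth 0
k = 18


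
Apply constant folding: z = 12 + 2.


12 + 2 = 14 at compile time
Optimized: z = 14


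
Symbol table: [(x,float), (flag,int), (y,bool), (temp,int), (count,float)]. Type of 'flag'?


Lookup 'flag' → type int


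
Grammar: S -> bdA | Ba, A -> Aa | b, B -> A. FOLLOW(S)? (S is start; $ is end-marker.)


$ ∈ FOLLOW(S). For each A -> αBβ: add FIRST(β)\{ε} to FOLLOW(B); if β nullable, add FOLLOW(A).
FOLLOW(S) = {$}


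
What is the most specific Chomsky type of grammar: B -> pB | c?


Right-linear: every RHS is a terminal or a terminal followed by one nonterminal
Classification: Type 3 (Regular)


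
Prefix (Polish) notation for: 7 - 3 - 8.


left-to-right (same/higher precedence on left): tree is (- (- 7 3) 8)
Prefix: - - 7 3 8


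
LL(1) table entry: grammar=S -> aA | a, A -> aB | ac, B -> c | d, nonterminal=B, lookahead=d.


For [B, d]: 'd' ∈ FIRST(d)
Entry: B -> d


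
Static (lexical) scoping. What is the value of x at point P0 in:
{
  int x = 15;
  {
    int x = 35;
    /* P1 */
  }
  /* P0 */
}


x declared in the same block as P0
x = 15


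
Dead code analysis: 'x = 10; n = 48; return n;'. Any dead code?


x is assigned but never read
Dead: 'x = 10'


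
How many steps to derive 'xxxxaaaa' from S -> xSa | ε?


Derivation: S => xSa => xxSaa => xxxSaaa => xxxxSaaaa => xxxxaaaa
Steps: 5


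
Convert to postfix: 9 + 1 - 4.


Left to right (same or higher precedence on left)
Postfix: 9 1 + 4 -


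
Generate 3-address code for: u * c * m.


Break into single-operator statements:
t1 = u * c
t2 = t1 * m


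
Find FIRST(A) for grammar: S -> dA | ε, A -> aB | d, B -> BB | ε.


Per alternative of A: FIRST(aB) = {a}; FIRST(d) = {d}
FIRST(A) = {a, d}


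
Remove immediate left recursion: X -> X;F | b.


Left-recursive alternatives: X;F; non-recursive: b
Introduce X': X -> bX', X' -> ;FX' | ε


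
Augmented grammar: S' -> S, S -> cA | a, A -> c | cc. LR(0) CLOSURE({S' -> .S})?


Start: S' -> .S
For each item with dot before a nonterminal B, add B -> .γ for every B-production
Closure: [S' -> .S, S -> .cA, S -> .a]


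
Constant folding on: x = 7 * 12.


7 * 12 = 84 at compile time
Optimized: x = 84


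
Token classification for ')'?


Pattern: delimiter/punctuation
Type: PUNCTUATION


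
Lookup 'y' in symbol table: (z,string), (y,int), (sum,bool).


Lookup 'y' → type int


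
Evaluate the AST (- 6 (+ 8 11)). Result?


Evaluate inner: (+ 8 11) = 19
Evaluate root: (- 6 19) = -13
Result: -13


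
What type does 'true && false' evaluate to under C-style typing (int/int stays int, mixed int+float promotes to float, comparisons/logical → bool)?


Operand types: bool && bool
Rule: logical operators take bool operands and yield bool
Result type: bool


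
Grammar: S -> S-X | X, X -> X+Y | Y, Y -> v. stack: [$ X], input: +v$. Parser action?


shift '+' to continue X -> X+Y
Action: shift


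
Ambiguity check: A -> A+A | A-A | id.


'id+id-id' has two parse trees (no precedence encoded between + and -)
Ambiguous


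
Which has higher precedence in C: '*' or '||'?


'*' is multiplicative (level 10); '||' is logical OR (level 1)
Higher level binds tighter
'*' has higher precedence than '||'


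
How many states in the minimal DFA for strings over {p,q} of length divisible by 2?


Track length mod 2: states 0..1, accept at 0
Minimal DFA: 2 states


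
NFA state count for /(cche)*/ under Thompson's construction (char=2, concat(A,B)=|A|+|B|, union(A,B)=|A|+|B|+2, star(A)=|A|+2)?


Syntax tree has 4 char leaf(s), 0 union(s), 1 star(s)
chars contribute 4×2 = 8; each union adds +2; each star adds +2
Total: 8 + 0 + 2 = 10 states


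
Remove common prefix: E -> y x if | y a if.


Common prefix: 'y'
Factored: E -> y E', E' -> x if | a if


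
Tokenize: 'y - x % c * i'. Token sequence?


Scan left to right, longest-match per lexeme
Tokens: ID(y), OP(-), ID(x), OP(%), ID(c), OP(*), ID(i)


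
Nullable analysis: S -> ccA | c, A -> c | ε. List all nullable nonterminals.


A nonterminal is nullable iff some alternative derives ε (directly, or every symbol in it is nullable)
Nullable: {A}


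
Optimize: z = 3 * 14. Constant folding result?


3 * 14 = 42 at compile time
Optimized: z = 42


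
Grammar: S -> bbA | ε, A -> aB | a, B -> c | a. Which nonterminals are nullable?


A nonterminal is nullable iff some alternative derives ε (directly, or every symbol in it is nullable)
Nullable: {S}


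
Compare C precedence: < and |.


'<' is relational (level 7); '|' is bitwise OR (level 3)
Higher level binds tighter
'<' has higher precedence than '|'
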